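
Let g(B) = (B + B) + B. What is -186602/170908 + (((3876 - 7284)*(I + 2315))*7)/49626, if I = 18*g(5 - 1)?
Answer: -860717170795/706790034 ≈ -1217.8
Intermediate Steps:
g(B) = 3*B (g(B) = 2*B + B = 3*B)
I = 216 (I = 18*(3*(5 - 1)) = 18*(3*4) = 18*12 = 216)
-186602/170908 + (((3876 - 7284)*(I + 2315))*7)/49626 = -186602/170908 + (((3876 - 7284)*(216 + 2315))*7)/49626 = -186602*1/170908 + (-3408*2531*7)*(1/49626) = -93301/85454 - 8625648*7*(1/49626) = -93301/85454 - 60379536*1/49626 = -93301/85454 - 10063256/8271 = -860717170795/706790034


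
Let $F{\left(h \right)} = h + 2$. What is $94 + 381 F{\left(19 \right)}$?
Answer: $8095$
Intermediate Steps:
$F{\left(h \right)} = 2 + h$
$94 + 381 F{\left(19 \right)} = 94 + 381 \left(2 + 19\right) = 94 + 381 \cdot 21 = 94 + 8001 = 8095$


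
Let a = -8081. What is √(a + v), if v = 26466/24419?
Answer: I*√4817953507187/24419 ≈ 89.888*I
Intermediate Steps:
v = 26466/24419 (v = 26466*(1/24419) = 26466/24419 ≈ 1.0838)
√(a + v) = √(-8081 + 26466/24419) = √(-197303473/24419) = I*√4817953507187/24419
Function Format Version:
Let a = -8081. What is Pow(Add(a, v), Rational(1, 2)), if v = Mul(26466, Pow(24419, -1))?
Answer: Mul(Rational(1, 24419), I, Pow(4817953507187, Rational(1, 2))) ≈ Mul(89.888, I)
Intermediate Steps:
v = Rational(26466, 24419) (v = Mul(26466, Rational(1, 24419)) = Rational(26466, 24419) ≈ 1.0838)
Pow(Add(a, v), Rational(1, 2)) = Pow(Add(-8081, Rational(26466, 24419)), Rational(1, 2)) = Pow(Rational(-197303473, 24419), Rational(1, 2)) = Mul(Rational(1, 24419), I, Pow(4817953507187, Rational(1, 2)))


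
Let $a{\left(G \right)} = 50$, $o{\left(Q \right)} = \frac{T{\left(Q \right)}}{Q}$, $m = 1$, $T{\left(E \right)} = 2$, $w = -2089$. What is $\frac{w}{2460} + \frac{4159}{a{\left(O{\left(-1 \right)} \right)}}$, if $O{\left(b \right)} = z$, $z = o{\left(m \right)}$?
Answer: $\frac{1012669}{12300} \approx 82.331$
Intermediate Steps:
$o{\left(Q \right)} = \frac{2}{Q}$
$z = 2$ ($z = \frac{2}{1} = 2 \cdot 1 = 2$)
$O{\left(b \right)} = 2$
$\frac{w}{2460} + \frac{4159}{a{\left(O{\left(-1 \right)} \right)}} = - \frac{2089}{2460} + \frac{4159}{50} = \frac{1012669}{12300}$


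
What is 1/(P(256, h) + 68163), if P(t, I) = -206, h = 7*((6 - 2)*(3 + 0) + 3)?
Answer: 1/67957 ≈ 1.4715e-5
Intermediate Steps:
h = 105 (h = 7*(4*3 + 3) = 7*(12 + 3) = 7*15 = 105)
1/(P(256, h) + 68163) = 1/(-206 + 68163) = 1/67957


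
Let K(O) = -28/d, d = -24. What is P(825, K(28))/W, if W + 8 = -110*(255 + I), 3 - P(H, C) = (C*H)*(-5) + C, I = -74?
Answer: -14443/59754 ≈ -0.24171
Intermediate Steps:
K(O) = 7/6 (K(O) = -28/(-24) = -28*(-1/24) = 7/6)
P(H, C) = 3 - C + 5*C*H (P(H, C) = 3 - ((C*H)*(-5) + C) = 3 - (-5*C*H + C) = 3 - (C - 5*C*H) = 3 + (-C + 5*C*H) = 3 - C + 5*C*H)
W = -19918 (W = -8 - 110*(255 - 74) = -8 - 110*181 = -8 - 19910 = -19918)
P(825, K(28))/W = (3 - 1*7/6 + 5*(7/6)*825)/(-19918) = (3 - 7/6 + 9625/2)*(-1/19918) = (14443/3)*(-1/19918) = -14443/59754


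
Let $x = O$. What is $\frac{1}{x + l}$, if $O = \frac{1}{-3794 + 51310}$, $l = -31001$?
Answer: $- \frac{47516}{1473043515} \approx -3.2257 \cdot 10^{-5}$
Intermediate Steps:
$O = \frac{1}{47516} \approx 2.1046 \cdot 10^{-5}$
$x = \frac{1}{47516} \approx 2.1046 \cdot 10^{-5}$
$\frac{1}{x + l} = \frac{1}{\frac{1}{47516} - 31001} = \frac{1}{- \frac{1473043515}{47516}} = - \frac{47516}{1473043515}$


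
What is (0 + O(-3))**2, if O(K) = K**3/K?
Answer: 81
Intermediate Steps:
O(K) = K**2
(0 + O(-3))**2 = (0 + (-3)**2)**2 = (0 + 9)**2 = 9**2 = 81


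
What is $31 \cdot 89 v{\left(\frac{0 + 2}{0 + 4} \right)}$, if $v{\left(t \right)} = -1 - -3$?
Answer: $5518$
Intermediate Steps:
$v{\left(t \right)} = 2$ ($v{\left(t \right)} = -1 + 3 = 2$)
$31 \cdot 89 v{\left(\frac{0 + 2}{0 + 4} \right)} = 31 \cdot 89 \cdot 2 = 2759 \cdot 2 = 5518$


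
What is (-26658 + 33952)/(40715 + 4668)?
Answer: 7294/45383 ≈ 0.16072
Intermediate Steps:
(-26658 + 33952)/(40715 + 4668) = 7294/45383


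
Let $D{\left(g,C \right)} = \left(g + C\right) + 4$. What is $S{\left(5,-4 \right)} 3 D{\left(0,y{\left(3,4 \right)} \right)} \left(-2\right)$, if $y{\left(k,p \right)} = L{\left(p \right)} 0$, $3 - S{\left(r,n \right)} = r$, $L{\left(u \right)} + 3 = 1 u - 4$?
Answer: $48$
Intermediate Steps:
$L{\left(u \right)} = -7 + u$ ($L{\left(u \right)} = -3 + \left(1 u - 4\right) = -3 + \left(u - 4\right) = -3 + \left(-4 + u\right) = -7 + u$)
$S{\left(r,n \right)} = 3 - r$
$y{\left(k,p \right)} = 0$ ($y{\left(k,p \right)} = \left(-7 + p\right) 0 = 0$)
$D{\left(g,C \right)} = 4 + C + g$ ($D{\left(g,C \right)} = \left(C + g\right) + 4 = 4 + C + g$)
$S{\left(5,-4 \right)} 3 D{\left(0,y{\left(3,4 \right)} \right)} \left(-2\right) = \left(3 - 5\right) 3 \left(4 + 0 + 0\right) \left(-2\right) = \left(3 - 5\right) 3 \cdot 4 \left(-2\right) = \left(-2\right) 3 \cdot 4 \left(-2\right) = \left(-6\right) 4 \left(-2\right) = \left(-24\right) \left(-2\right) = 48$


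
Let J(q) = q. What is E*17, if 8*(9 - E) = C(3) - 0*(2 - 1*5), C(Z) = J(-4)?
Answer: 323/2 ≈ 161.50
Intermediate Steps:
C(Z) = -4
E = 19/2 (E = 9 - (-4 - 0*(2 - 1*5))/8 = 9 - (-4 - 0*(2 - 5))/8 = 9 - (-4 - 0*(-3))/8 = 9 - (-4 - 1*0)/8 = 9 - (-4 + 0)/8 = 9 - ⅛*(-4) = 9 + ½ = 19/2 ≈ 9.5000)
E*17 = (19/2)*17 = 323/2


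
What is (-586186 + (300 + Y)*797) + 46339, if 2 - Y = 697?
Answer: -854662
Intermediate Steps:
Y = -695 (Y = 2 - 1*697 = 2 - 697 = -695)
(-586186 + (300 + Y)*797) + 46339 = (-586186 + (300 - 695)*797) + 46339 = (-586186 - 395*797) + 46339 = (-586186 - 314815) + 46339 = -901001 + 46339 = -854662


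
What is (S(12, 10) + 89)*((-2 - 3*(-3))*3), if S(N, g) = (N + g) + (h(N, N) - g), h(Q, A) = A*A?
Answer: 5145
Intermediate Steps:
h(Q, A) = A²
S(N, g) = N + N² (S(N, g) = (N + g) + (N² - g) = N + N²)
(S(12, 10) + 89)*((-2 - 3*(-3))*3) = (12*(1 + 12) + 89)*((-2 - 3*(-3))*3) = (12*13 + 89)*((-2 + 9)*3) = (156 + 89)*(7*3) = 245*21 = 5145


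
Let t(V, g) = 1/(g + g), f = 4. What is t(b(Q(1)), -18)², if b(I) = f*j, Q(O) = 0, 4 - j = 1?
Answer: 1/1296 ≈ 0.00077160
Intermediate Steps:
j = 3 (j = 4 - 1*1 = 4 - 1 = 3)
b(I) = 12 (b(I) = 4*3 = 12)
t(V, g) = 1/(2*g)
t(b(Q(1)), -18)² = ((½)/(-18))² = ((½)*(-1/18))² = (-1/36)² = 1/1296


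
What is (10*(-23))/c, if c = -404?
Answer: 115/202 ≈ 0.56931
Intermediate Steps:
(10*(-23))/c = (10*(-23))/(-404) = -230*(-1/404) = 115/202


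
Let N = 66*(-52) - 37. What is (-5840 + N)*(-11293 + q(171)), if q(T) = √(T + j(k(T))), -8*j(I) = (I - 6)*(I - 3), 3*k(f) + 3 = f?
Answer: 105126537 - 9309*I*√641/2 ≈ 1.0513e+8 - 1.1784e+5*I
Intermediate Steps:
k(f) = -1 + f/3
j(I) = -(-6 + I)*(-3 + I)/8 (j(I) = -(I - 6)*(I - 3)/8 = -(-6 + I)*(-3 + I)/8)
q(T) = √(-27/8 - (-1 + T/3)²/8 + 11*T/8) (q(T) = √(T + (-9/4 - (-1 + T/3)²/8 + 9*(-1 + T/3)/8)) = √(T + (-9/4 - (-1 + T/3)²/8 + (-9/8 + 3*T/8))) = √(T + (-27/8 - (-1 + T/3)²/8 + 3*T/8)) = √(-27/8 - (-1 + T/3)²/8 + 11*T/8))
N = -3469 (N = -3432 - 37 = -3469)
(-5840 + N)*(-11293 + q(171)) = (-5840 - 3469)*(-11293 + √(-504 - 2*171² + 210*171)/12) = -9309*(-11293 + √(-504 - 2*29241 + 35910)/12) = -9309*(-11293 + √(-504 - 58482 + 35910)/12) = -9309*(-11293 + √(-23076)/12) = -9309*(-11293 + (6*I*√641)/12) = -9309*(-11293 + I*√641/2) = 105126537 - 9309*I*√641/2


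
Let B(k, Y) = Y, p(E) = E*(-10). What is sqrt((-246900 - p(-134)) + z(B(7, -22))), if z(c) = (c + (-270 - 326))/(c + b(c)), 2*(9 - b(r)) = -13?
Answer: 2*I*sqrt(10484123)/13 ≈ 498.14*I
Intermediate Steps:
p(E) = -10*E
b(r) = 31/2 (b(r) = 9 - 1/2*(-13) = 9 + 13/2 = 31/2)
z(c) = (-596 + c)/(31/2 + c) (z(c) = (c + (-270 - 326))/(c + 31/2) = (c - 596)/(31/2 + c) = (-596 + c)/(31/2 + c))
sqrt((-246900 - p(-134)) + z(B(7, -22))) = sqrt((-246900 - (-10)*(-134)) + 2*(-596 - 22)/(31 + 2*(-22))) = sqrt((-246900 - 1*1340) + 2*(-618)/(31 - 44)) = sqrt((-246900 - 1340) + 2*(-618)/(-13)) = sqrt(-248240 + 2*(-1/13)*(-618)) = sqrt(-248240 + 1236/13) = sqrt(-3225884/13) = 2*I*sqrt(10484123)/13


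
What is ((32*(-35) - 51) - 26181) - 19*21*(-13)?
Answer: -22165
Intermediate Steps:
((32*(-35) - 51) - 26181) - 19*21*(-13) = ((-1120 - 51) - 26181) - 399*(-13) = (-1171 - 26181) + 5187 = -27352 + 5187 = -22165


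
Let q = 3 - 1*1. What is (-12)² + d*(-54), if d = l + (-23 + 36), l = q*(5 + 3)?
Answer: -1422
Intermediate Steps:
q = 2 (q = 3 - 1 = 2)
l = 16 (l = 2*(5 + 3) = 2*8 = 16)
d = 29 (d = 16 + (-23 + 36) = 16 + 13 = 29)
(-12)² + d*(-54) = (-12)² + 29*(-54) = 144 - 1566 = -1422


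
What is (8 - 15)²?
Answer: 49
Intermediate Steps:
(8 - 15)² = (-7)² = 49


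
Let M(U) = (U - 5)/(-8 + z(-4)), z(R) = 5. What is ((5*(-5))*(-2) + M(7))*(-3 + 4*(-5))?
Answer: -3404/3 ≈ -1134.7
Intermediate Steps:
M(U) = 5/3 - U/3 (M(U) = (U - 5)/(-8 + 5) = (-5 + U)/(-3) = (-5 + U)*(-⅓) = 5/3 - U/3)
((5*(-5))*(-2) + M(7))*(-3 + 4*(-5)) = ((5*(-5))*(-2) + (5/3 - ⅓*7))*(-3 + 4*(-5)) = (-25*(-2) + (5/3 - 7/3))*(-3 - 20) = (50 - ⅔)*(-23) = (148/3)*(-23) = -3404/3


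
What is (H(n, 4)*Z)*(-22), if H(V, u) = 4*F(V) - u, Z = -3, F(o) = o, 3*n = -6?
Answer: -792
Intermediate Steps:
n = -2 (n = (⅓)*(-6) = -2)
H(V, u) = -u + 4*V (H(V, u) = 4*V - u = -u + 4*V)
(H(n, 4)*Z)*(-22) = ((-1*4 + 4*(-2))*(-3))*(-22) = ((-4 - 8)*(-3))*(-22) = -12*(-3)*(-22) = 36*(-22) = -792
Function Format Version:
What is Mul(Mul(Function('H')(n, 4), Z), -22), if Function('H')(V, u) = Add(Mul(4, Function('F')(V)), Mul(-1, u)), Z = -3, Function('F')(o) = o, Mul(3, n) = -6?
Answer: -792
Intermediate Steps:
n = -2 (n = Mul(Rational(1, 3), -6) = -2)
Function('H')(V, u) = Add(Mul(-1, u), Mul(4, V)) (Function('H')(V, u) = Add(Mul(4, V), Mul(-1, u)) = Add(Mul(-1, u), Mul(4, V)))
Mul(Mul(Function('H')(n, 4), Z), -22) = Mul(Mul(Add(Mul(-1, 4), Mul(4, -2)), -3), -22) = Mul(Mul(Add(-4, -8), -3), -22) = Mul(Mul(-12, -3), -22) = Mul(36, -22) = -792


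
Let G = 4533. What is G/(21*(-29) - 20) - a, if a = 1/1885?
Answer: -8545334/1185665 ≈ -7.2072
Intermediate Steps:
a = 1/1885 ≈ 0.00053050
G/(21*(-29) - 20) - a = 4533/(21*(-29) - 20) - 1*1/1885 = 4533/(-609 - 20) - 1/1885 = 4533/(-629) - 1/1885 = 4533*(-1/629) - 1/1885 = -4533/629 - 1/1885 = -8545334/1185665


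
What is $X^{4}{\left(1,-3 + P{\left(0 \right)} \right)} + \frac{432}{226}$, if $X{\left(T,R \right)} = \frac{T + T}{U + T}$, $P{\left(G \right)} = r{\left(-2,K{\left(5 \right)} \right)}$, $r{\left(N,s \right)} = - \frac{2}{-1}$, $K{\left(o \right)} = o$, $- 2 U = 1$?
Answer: $\frac{29144}{113} \approx 257.91$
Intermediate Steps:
$U = - \frac{1}{2}$ ($U = \left(- \frac{1}{2}\right) 1 = - \frac{1}{2} \approx -0.5$)
$r{\left(N,s \right)} = 2$ ($r{\left(N,s \right)} = \left(-2\right) \left(-1\right) = 2$)
$P{\left(G \right)} = 2$
$X{\left(T,R \right)} = \frac{2 T}{- \frac{1}{2} + T}$ ($X{\left(T,R \right)} = \frac{T + T}{- \frac{1}{2} + T} = \frac{2 T}{- \frac{1}{2} + T}$)
$X^{4}{\left(1,-3 + P{\left(0 \right)} \right)} + \frac{432}{226} = \left(4 \cdot 1 \frac{1}{-1 + 2 \cdot 1}\right)^{4} + \frac{432}{226} = \left(4 \cdot 1 \frac{1}{-1 + 2}\right)^{4} + 432 \cdot \frac{1}{226} = \left(4 \cdot 1 \cdot 1^{-1}\right)^{4} + \frac{216}{113} = \left(4 \cdot 1 \cdot 1\right)^{4} + \frac{216}{113} = 4^{4} + \frac{216}{113} = 256 + \frac{216}{113} = \frac{29144}{113}$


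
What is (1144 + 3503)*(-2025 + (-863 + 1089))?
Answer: -8359953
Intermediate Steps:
(1144 + 3503)*(-2025 + (-863 + 1089)) = 4647*(-2025 + 226) = 4647*(-1799) = -8359953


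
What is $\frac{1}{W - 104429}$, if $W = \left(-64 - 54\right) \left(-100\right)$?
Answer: $- \frac{1}{92629} \approx -1.0796 \cdot 10^{-5}$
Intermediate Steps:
$W = 11800$ ($W = \left(-118\right) \left(-100\right) = 11800$)
$\frac{1}{W - 104429} = \frac{1}{11800 - 104429} = \frac{1}{-92629} = - \frac{1}{92629}$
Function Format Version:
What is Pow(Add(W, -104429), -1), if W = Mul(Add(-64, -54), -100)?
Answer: Rational(-1, 92629) ≈ -1.0796e-5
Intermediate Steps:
W = 11800 (W = Mul(-118, -100) = 11800)
Pow(Add(W, -104429), -1) = Pow(Add(11800, -104429), -1) = Pow(-92629, -1) = Rational(-1, 92629)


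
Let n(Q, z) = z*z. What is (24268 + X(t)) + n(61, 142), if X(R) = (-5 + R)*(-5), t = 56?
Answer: 44177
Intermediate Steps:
n(Q, z) = z**2
X(R) = 25 - 5*R
(24268 + X(t)) + n(61, 142) = (24268 + (25 - 5*56)) + 142**2 = (24268 + (25 - 280)) + 20164 = (24268 - 255) + 20164 = 24013 + 20164 = 44177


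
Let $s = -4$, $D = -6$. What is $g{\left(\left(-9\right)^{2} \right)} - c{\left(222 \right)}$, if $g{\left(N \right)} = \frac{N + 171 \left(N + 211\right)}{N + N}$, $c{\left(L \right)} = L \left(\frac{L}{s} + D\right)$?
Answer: $\frac{251311}{18} \approx 13962.0$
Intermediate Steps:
$c{\left(L \right)} = L \left(-6 - \frac{L}{4}\right)$ ($c{\left(L \right)} = L \left(\frac{L}{-4} - 6\right) = L \left(L \left(- \frac{1}{4}\right) - 6\right) = L \left(- \frac{L}{4} - 6\right) = L \left(-6 - \frac{L}{4}\right)$)
$g{\left(N \right)} = \frac{36081 + 172 N}{2 N}$ ($g{\left(N \right)} = \frac{N + 171 \left(211 + N\right)}{2 N} = \left(N + \left(36081 + 171 N\right)\right) \frac{1}{2 N} = \left(36081 + 172 N\right) \frac{1}{2 N} = \frac{36081 + 172 N}{2 N}$)
$g{\left(\left(-9\right)^{2} \right)} - c{\left(222 \right)} = \left(86 + \frac{36081}{2 \left(-9\right)^{2}}\right) - \left(- \frac{1}{4}\right) 222 \left(24 + 222\right) = \left(86 + \frac{36081}{2 \cdot 81}\right) - \left(- \frac{1}{4}\right) 222 \cdot 246 = \left(86 + \frac{36081}{2} \cdot \frac{1}{81}\right) - -13653 = \left(86 + \frac{4009}{18}\right) + 13653 = \frac{5557}{18} + 13653 = \frac{251311}{18}$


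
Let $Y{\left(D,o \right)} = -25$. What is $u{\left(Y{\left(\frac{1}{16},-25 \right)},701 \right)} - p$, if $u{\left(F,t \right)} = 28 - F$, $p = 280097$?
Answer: $-280044$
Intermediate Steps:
$u{\left(Y{\left(\frac{1}{16},-25 \right)},701 \right)} - p = \left(28 - -25\right) - 280097 = \left(28 + 25\right) - 280097 = 53 - 280097 = -280044$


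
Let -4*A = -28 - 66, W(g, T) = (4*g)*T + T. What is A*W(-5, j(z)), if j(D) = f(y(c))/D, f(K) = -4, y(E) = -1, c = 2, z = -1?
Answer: -1786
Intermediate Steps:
j(D) = -4/D
W(g, T) = T + 4*T*g (W(g, T) = 4*T*g + T = T + 4*T*g)
A = 47/2 (A = -(-28 - 66)/4 = -¼*(-94) = 47/2 ≈ 23.500)
A*W(-5, j(z)) = 47*((-4/(-1))*(1 + 4*(-5)))/2 = 47*((-4*(-1))*(1 - 20))/2 = 47*(4*(-19))/2 = (47/2)*(-76) = -1786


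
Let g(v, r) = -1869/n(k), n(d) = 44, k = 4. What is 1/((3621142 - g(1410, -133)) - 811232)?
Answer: 44/123637909 ≈ 3.5588e-7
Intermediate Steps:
g(v, r) = -1869/44
1/((3621142 - g(1410, -133)) - 811232) = 1/((3621142 - 1*(-1869/44)) - 811232) = 1/((3621142 + 1869/44) - 811232) = 1/(159332117/44 - 811232) = 1/(123637909/44) = 44/123637909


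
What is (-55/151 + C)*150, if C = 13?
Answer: 286200/151 ≈ 1895.4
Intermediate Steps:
(-55/151 + C)*150 = (-55/151 + 13)*150 = (1908/151)*150 = 286200/151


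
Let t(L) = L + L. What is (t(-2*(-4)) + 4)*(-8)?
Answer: -160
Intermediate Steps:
t(L) = 2*L
(t(-2*(-4)) + 4)*(-8) = (2*(-2*(-4)) + 4)*(-8) = (2*8 + 4)*(-8) = (16 + 4)*(-8) = 20*(-8) = -160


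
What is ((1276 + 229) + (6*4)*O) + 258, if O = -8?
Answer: 1571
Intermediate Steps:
((1276 + 229) + (6*4)*O) + 258 = ((1276 + 229) + (6*4)*(-8)) + 258 = (1505 + 24*(-8)) + 258 = (1505 - 192) + 258 = 1313 + 258 = 1571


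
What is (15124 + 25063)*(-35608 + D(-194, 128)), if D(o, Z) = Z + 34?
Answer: -1424468402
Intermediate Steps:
D(o, Z) = 34 + Z
(15124 + 25063)*(-35608 + D(-194, 128)) = (15124 + 25063)*(-35608 + (34 + 128)) = 40187*(-35608 + 162) = 40187*(-35446) = -1424468402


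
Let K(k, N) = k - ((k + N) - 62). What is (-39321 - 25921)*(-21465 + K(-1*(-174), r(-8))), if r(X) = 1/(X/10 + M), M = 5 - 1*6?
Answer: 12567044524/9 ≈ 1.3963e+9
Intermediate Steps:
M = -1 (M = 5 - 6 = -1)
r(X) = 1/(-1 + X/10) (r(X) = 1/(X/10 - 1) = 1/(-1 + X/10))
K(k, N) = 62 - N (K(k, N) = k - ((N + k) - 62) = k - (-62 + N + k) = k + (62 - N - k) = 62 - N)
(-39321 - 25921)*(-21465 + K(-1*(-174), r(-8))) = (-39321 - 25921)*(-21465 + (62 - 10/(-10 - 8))) = -65242*(-21465 + (62 - 10/(-18))) = -65242*(-21465 + (62 - 10*(-1)/18)) = -65242*(-21465 + (62 - 1*(-5/9))) = -65242*(-21465 + (62 + 5/9)) = -65242*(-21465 + 563/9) = -65242*(-192622/9) = 12567044524/9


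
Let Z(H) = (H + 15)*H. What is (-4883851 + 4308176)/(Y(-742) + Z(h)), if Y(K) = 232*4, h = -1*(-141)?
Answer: -575675/22924 ≈ -25.112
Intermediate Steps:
h = 141
Z(H) = H*(15 + H) (Z(H) = (15 + H)*H = H*(15 + H))
Y(K) = 928
(-4883851 + 4308176)/(Y(-742) + Z(h)) = (-4883851 + 4308176)/(928 + 141*(15 + 141)) = -575675/(928 + 141*156) = -575675/(928 + 21996) = -575675/22924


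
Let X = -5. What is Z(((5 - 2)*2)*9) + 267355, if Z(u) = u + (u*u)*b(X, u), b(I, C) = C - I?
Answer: 439453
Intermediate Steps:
Z(u) = u + u²*(5 + u) (Z(u) = u + (u*u)*(u - 1*(-5)) = u + u²*(u + 5) = u + u²*(5 + u))
Z(((5 - 2)*2)*9) + 267355 = (((5 - 2)*2)*9)*(1 + (((5 - 2)*2)*9)*(5 + ((5 - 2)*2)*9)) + 267355 = ((3*2)*9)*(1 + ((3*2)*9)*(5 + (3*2)*9)) + 267355 = (6*9)*(1 + (6*9)*(5 + 6*9)) + 267355 = 54*(1 + 54*(5 + 54)) + 267355 = 54*(1 + 54*59) + 267355 = 54*(1 + 3186) + 267355 = 54*3187 + 267355 = 172098 + 267355 = 439453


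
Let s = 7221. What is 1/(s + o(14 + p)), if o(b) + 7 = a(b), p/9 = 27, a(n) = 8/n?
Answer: 257/1854006 ≈ 0.00013862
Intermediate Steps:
p = 243 (p = 9*27 = 243)
o(b) = -7 + 8/b
1/(s + o(14 + p)) = 1/(7221 + (-7 + 8/(14 + 243))) = 1/(7221 + (-7 + 8/257)) = 1/(7221 - 1791/257) = 1/(1854006/257) = 257/1854006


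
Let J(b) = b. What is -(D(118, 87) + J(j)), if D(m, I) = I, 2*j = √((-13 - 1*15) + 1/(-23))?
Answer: -87 - I*√14835/46 ≈ -87.0 - 2.6478*I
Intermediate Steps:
j = I*√14835/46 (j = √((-13 - 1*15) + 1/(-23))/2 = √((-13 - 15) - 1/23)/2 = √(-28 - 1/23)/2 = √(-645/23)/2 = (I*√14835/23)/2 = I*√14835/46 ≈ 2.6478*I)
-(D(118, 87) + J(j)) = -(87 + I*√14835/46) = -87 - I*√14835/46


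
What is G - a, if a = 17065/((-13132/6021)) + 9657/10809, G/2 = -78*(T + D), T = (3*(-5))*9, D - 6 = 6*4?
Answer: 381724389889/15771532 ≈ 24203.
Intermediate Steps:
D = 30 (D = 6 + 6*4 = 6 + 24 = 30)
T = -135 (T = -15*9 = -135)
G = 16380 (G = 2*(-78*(-135 + 30)) = 2*(-78*(-105)) = 2*8190 = 16380)
a = -123386695729/15771532 (a = 17065/((-13132*1/6021)) + 9657*(1/10809) = 17065/(-13132/6021) + 1073/1201 = 17065*(-6021/13132) + 1073/1201 = -102748365/13132 + 1073/1201 = -123386695729/15771532 ≈ -7823.4)
G - a = 16380 - 1*(-123386695729/15771532) = 16380 + 123386695729/15771532 = 381724389889/15771532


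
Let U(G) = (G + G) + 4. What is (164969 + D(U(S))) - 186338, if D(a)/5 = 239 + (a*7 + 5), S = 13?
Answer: -19099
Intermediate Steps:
U(G) = 4 + 2*G (U(G) = 2*G + 4 = 4 + 2*G)
D(a) = 1220 + 35*a (D(a) = 5*(239 + (a*7 + 5)) = 5*(239 + (7*a + 5)) = 5*(239 + (5 + 7*a)) = 5*(244 + 7*a) = 1220 + 35*a)
(164969 + D(U(S))) - 186338 = (164969 + (1220 + 35*(4 + 2*13))) - 186338 = (164969 + (1220 + 35*(4 + 26))) - 186338 = (164969 + (1220 + 35*30)) - 186338 = (164969 + (1220 + 1050)) - 186338 = (164969 + 2270) - 186338 = 167239 - 186338 = -19099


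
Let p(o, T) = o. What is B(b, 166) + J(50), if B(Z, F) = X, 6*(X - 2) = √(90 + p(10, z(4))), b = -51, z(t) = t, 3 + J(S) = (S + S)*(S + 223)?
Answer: 81902/3 ≈ 27301.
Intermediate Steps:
J(S) = -3 + 2*S*(223 + S) (J(S) = -3 + (S + S)*(S + 223) = -3 + (2*S)*(223 + S) = -3 + 2*S*(223 + S))
X = 11/3 (X = 2 + √(90 + 10)/6 = 2 + √100/6 = 2 + (⅙)*10 = 2 + 5/3 = 11/3 ≈ 3.6667)
B(Z, F) = 11/3
B(b, 166) + J(50) = 11/3 + (-3 + 2*50² + 446*50) = 11/3 + (-3 + 2*2500 + 22300) = 11/3 + (-3 + 5000 + 22300) = 11/3 + 27297 = 81902/3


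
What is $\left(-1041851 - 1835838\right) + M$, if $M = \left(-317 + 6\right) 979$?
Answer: $-3182158$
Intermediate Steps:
$M = -304469$ ($M = \left(-311\right) 979 = -304469$)
$\left(-1041851 - 1835838\right) + M = \left(-1041851 - 1835838\right) - 304469 = -2877689 - 304469 = -3182158$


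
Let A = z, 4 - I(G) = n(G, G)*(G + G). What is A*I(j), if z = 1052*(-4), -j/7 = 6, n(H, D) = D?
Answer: 14828992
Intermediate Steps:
j = -42 (j = -7*6 = -42)
z = -4208
I(G) = 4 - 2*G² (I(G) = 4 - G*(G + G) = 4 - G*2*G = 4 - 2*G²)
A = -4208
A*I(j) = -4208*(4 - 2*(-42)²) = -4208*(4 - 2*1764) = -4208*(4 - 3528) = -4208*(-3524) = 14828992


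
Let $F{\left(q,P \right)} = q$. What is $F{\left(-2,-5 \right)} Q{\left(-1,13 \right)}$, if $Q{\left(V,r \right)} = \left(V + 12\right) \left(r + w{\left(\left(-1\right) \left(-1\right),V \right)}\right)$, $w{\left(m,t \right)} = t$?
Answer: $-264$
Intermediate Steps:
$Q{\left(V,r \right)} = \left(12 + V\right) \left(V + r\right)$ ($Q{\left(V,r \right)} = \left(V + 12\right) \left(r + V\right) = \left(12 + V\right) \left(V + r\right)$)
$F{\left(-2,-5 \right)} Q{\left(-1,13 \right)} = - 2 \left(\left(-1\right)^{2} + 12 \left(-1\right) + 12 \cdot 13 - 13\right) = - 2 \left(1 - 12 + 156 - 13\right) = \left(-2\right) 132 = -264$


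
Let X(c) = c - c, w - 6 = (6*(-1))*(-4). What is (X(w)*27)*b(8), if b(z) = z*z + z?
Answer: 0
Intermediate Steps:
b(z) = z + z² (b(z) = z² + z = z + z²)
w = 30 (w = 6 + (6*(-1))*(-4) = 6 - 6*(-4) = 6 + 24 = 30)
X(c) = 0
(X(w)*27)*b(8) = (0*27)*(8*(1 + 8)) = 0*(8*9) = 0*72 = 0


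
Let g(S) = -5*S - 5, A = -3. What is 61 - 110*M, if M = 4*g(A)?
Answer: -4339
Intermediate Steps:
g(S) = -5 - 5*S
M = 40 (M = 4*(-5 - 5*(-3)) = 4*(-5 + 15) = 4*10 = 40)
61 - 110*M = 61 - 110*40 = 61 - 4400 = -4339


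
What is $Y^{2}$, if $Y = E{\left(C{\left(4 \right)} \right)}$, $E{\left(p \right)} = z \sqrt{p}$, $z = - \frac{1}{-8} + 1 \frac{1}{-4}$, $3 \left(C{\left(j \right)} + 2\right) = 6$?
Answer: $0$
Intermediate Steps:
$C{\left(j \right)} = 0$ ($C{\left(j \right)} = -2 + \frac{1}{3} \cdot 6 = -2 + 2 = 0$)
$z = - \frac{1}{8}$ ($z = \left(-1\right) \left(- \frac{1}{8}\right) + 1 \left(- \frac{1}{4}\right) = \frac{1}{8} - \frac{1}{4} = - \frac{1}{8} \approx -0.125$)
$E{\left(p \right)} = - \frac{\sqrt{p}}{8}$
$Y = 0$ ($Y = - \frac{\sqrt{0}}{8} = \left(- \frac{1}{8}\right) 0 = 0$)
$Y^{2} = 0^{2} = 0$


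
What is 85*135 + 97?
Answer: 11572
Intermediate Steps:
85*135 + 97 = 11475 + 97 = 11572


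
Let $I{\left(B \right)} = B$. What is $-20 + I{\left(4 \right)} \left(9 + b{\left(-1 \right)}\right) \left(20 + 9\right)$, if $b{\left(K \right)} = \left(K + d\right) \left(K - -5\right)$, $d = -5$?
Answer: $-1760$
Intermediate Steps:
$b{\left(K \right)} = \left(-5 + K\right) \left(5 + K\right)$ ($b{\left(K \right)} = \left(K - 5\right) \left(K - -5\right) = \left(-5 + K\right) \left(K + 5\right) = \left(-5 + K\right) \left(5 + K\right)$)
$-20 + I{\left(4 \right)} \left(9 + b{\left(-1 \right)}\right) \left(20 + 9\right) = -20 + 4 \left(9 - \left(25 - \left(-1\right)^{2}\right)\right) \left(20 + 9\right) = -20 + 4 \left(9 + \left(-25 + 1\right)\right) 29 = -20 + 4 \left(9 - 24\right) 29 = -20 + 4 \left(\left(-15\right) 29\right) = -20 + 4 \left(-435\right) = -20 - 1740 = -1760$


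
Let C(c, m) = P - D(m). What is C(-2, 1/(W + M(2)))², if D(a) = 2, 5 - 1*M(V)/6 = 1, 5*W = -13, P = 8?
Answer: 36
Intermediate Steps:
W = -13/5 (W = (⅕)*(-13) = -13/5 ≈ -2.6000)
M(V) = 24 (M(V) = 30 - 6*1 = 30 - 6 = 24)
C(c, m) = 6 (C(c, m) = 8 - 1*2 = 8 - 2 = 6)
C(-2, 1/(W + M(2)))² = 6² = 36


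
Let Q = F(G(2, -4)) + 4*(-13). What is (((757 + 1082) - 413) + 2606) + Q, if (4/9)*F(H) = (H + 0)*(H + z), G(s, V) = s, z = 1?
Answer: 7987/2 ≈ 3993.5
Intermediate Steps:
F(H) = 9*H*(1 + H)/4 (F(H) = 9*((H + 0)*(H + 1))/4 = 9*(H*(1 + H))/4 = 9*H*(1 + H)/4)
Q = -77/2 (Q = (9/4)*2*(1 + 2) + 4*(-13) = (9/4)*2*3 - 52 = 27/2 - 52 = -77/2 ≈ -38.500)
(((757 + 1082) - 413) + 2606) + Q = (((757 + 1082) - 413) + 2606) - 77/2 = ((1839 - 413) + 2606) - 77/2 = (1426 + 2606) - 77/2 = 4032 - 77/2 = 7987/2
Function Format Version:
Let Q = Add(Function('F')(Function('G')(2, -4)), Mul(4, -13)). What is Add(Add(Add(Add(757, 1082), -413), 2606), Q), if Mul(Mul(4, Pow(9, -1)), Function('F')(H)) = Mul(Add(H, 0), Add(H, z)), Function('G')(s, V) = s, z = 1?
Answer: Rational(7987, 2) ≈ 3993.5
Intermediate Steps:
Function('F')(H) = Mul(Rational(9, 4), H, Add(1, H)) (Function('F')(H) = Mul(Rational(9, 4), Mul(Add(H, 0), Add(H, 1))) = Mul(Rational(9, 4), Mul(H, Add(1, H))) = Mul(Rational(9, 4), H, Add(1, H)))
Q = Rational(-77, 2) (Q = Add(Mul(Rational(9, 4), 2, Add(1, 2)), Mul(4, -13)) = Add(Mul(Rational(9, 4), 2, 3), -52) = Add(Rational(27, 2), -52) = Rational(-77, 2) ≈ -38.500)
Add(Add(Add(Add(757, 1082), -413), 2606), Q) = Add(Add(Add(Add(757, 1082), -413), 2606), Rational(-77, 2)) = Add(Add(Add(1839, -413), 2606), Rational(-77, 2)) = Add(Add(1426, 2606), Rational(-77, 2)) = Add(4032, Rational(-77, 2)) = Rational(7987, 2)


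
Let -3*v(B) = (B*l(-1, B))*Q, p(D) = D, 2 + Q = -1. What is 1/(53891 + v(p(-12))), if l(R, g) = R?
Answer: 1/53903 ≈ 1.8552e-5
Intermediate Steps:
Q = -3 (Q = -2 - 1 = -3)
v(B) = -B (v(B) = -B*(-1)*(-3)/3 = -(-B)*(-3)/3 = -B)
1/(53891 + v(p(-12))) = 1/(53891 - 1*(-12)) = 1/(53891 + 12) = 1/53903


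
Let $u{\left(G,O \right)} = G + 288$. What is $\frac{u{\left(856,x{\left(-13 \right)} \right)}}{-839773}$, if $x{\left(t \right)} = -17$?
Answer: $- \frac{104}{76343} \approx -0.0013623$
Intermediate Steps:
$u{\left(G,O \right)} = 288 + G$
$\frac{u{\left(856,x{\left(-13 \right)} \right)}}{-839773} = \frac{288 + 856}{-839773} = 1144 \left(- \frac{1}{839773}\right) = - \frac{104}{76343}$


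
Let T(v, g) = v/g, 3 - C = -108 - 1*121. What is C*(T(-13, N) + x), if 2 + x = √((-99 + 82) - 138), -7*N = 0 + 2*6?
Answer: 3886/3 + 232*I*√155 ≈ 1295.3 + 2888.4*I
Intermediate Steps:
N = -12/7 (N = -(0 + 2*6)/7 = -(0 + 12)/7 = -⅐*12 = -12/7 ≈ -1.7143)
C = 232 (C = 3 - (-108 - 1*121) = 3 - (-108 - 121) = 3 - 1*(-229) = 3 + 229 = 232)
x = -2 + I*√155 (x = -2 + √((-99 + 82) - 138) = -2 + √(-17 - 138) = -2 + √(-155) = -2 + I*√155 ≈ -2.0 + 12.45*I)
C*(T(-13, N) + x) = 232*(-13/(-12/7) + (-2 + I*√155)) = 232*(-13*(-7/12) + (-2 + I*√155)) = 232*(91/12 + (-2 + I*√155)) = 232*(67/12 + I*√155) = 3886/3 + 232*I*√155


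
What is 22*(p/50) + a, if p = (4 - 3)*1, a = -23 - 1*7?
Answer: -739/25 ≈ -29.560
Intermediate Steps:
a = -30 (a = -23 - 7 = -30)
p = 1 (p = 1*1 = 1)
22*(p/50) + a = 22*(1/50) - 30 = 11/25 - 30 = -739/25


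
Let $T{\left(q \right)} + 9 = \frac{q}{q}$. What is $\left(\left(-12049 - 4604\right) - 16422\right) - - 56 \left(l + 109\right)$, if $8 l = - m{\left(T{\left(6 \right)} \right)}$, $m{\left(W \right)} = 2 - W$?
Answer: $-27041$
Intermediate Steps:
$T{\left(q \right)} = -8$ ($T{\left(q \right)} = -9 + \frac{q}{q} = -9 + 1 = -8$)
$l = - \frac{5}{4}$ ($l = \frac{\left(-1\right) \left(2 - -8\right)}{8} = \frac{\left(-1\right) \left(2 + 8\right)}{8} = \frac{\left(-1\right) 10}{8} = \frac{1}{8} \left(-10\right) = - \frac{5}{4} \approx -1.25$)
$\left(\left(-12049 - 4604\right) - 16422\right) - - 56 \left(l + 109\right) = \left(\left(-12049 - 4604\right) - 16422\right) - - 56 \left(- \frac{5}{4} + 109\right) = \left(-16653 - 16422\right) - \left(-56\right) \frac{431}{4} = -33075 - -6034 = -33075 + 6034 = -27041$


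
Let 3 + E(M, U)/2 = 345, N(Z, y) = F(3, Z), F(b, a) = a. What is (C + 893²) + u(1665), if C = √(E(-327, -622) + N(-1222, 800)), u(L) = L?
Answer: 799114 + I*√538 ≈ 7.9911e+5 + 23.195*I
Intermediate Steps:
N(Z, y) = Z
E(M, U) = 684 (E(M, U) = -6 + 2*345 = -6 + 690 = 684)
C = I*√538 (C = √(684 - 1222) = √(-538) = I*√538 ≈ 23.195*I)
(C + 893²) + u(1665) = (I*√538 + 893²) + 1665 = (I*√538 + 797449) + 1665 = (797449 + I*√538) + 1665 = 799114 + I*√538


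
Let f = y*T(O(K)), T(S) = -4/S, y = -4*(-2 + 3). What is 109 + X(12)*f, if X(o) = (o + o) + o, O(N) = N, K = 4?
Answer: 253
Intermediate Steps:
y = -4 (y = -4*1 = -4)
f = 4 (f = -(-16)/4 = -4*(-1) = 4)
X(o) = 3*o (X(o) = 2*o + o = 3*o)
109 + X(12)*f = 109 + (3*12)*4 = 109 + 36*4 = 109 + 144 = 253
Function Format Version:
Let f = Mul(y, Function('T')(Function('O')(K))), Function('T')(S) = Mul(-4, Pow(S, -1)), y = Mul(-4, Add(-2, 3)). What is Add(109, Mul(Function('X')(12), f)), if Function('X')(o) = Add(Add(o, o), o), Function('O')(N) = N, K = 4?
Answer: 253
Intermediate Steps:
y = -4 (y = Mul(-4, 1) = -4)
f = 4 (f = Mul(-4, Mul(-4, Pow(4, -1))) = Mul(-4, Mul(-4, Rational(1, 4))) = Mul(-4, -1) = 4)
Function('X')(o) = Mul(3, o) (Function('X')(o) = Add(Mul(2, o), o) = Mul(3, o))
Add(109, Mul(Function('X')(12), f)) = Add(109, Mul(Mul(3, 12), 4)) = Add(109, Mul(36, 4)) = Add(109, 144) = 253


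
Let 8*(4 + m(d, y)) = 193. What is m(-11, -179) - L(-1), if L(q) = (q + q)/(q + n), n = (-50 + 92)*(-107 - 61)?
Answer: 1136161/56456 ≈ 20.125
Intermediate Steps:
n = -7056 (n = 42*(-168) = -7056)
m(d, y) = 161/8 (m(d, y) = -4 + (⅛)*193 = -4 + 193/8 = 161/8)
L(q) = 2*q/(-7056 + q) (L(q) = (q + q)/(q - 7056) = (2*q)/(-7056 + q) = 2*q/(-7056 + q))
m(-11, -179) - L(-1) = 161/8 - 2*(-1)/(-7056 - 1) = 161/8 - 2*(-1)/(-7057) = 161/8 - 2*(-1)*(-1)/7057 = 161/8 - 1*2/7057 = 161/8 - 2/7057 = 1136161/56456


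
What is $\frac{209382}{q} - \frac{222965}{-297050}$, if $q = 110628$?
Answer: $\frac{723859126}{273850395} \approx 2.6433$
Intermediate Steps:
$\frac{209382}{q} - \frac{222965}{-297050} = \frac{209382}{110628} - \frac{222965}{-297050} = 209382 \cdot \frac{1}{110628} - - \frac{44593}{59410} = \frac{34897}{18438} + \frac{44593}{59410} = \frac{723859126}{273850395}$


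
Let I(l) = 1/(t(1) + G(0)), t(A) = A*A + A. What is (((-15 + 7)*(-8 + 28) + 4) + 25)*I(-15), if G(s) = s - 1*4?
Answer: 131/2 ≈ 65.500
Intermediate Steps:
G(s) = -4 + s (G(s) = s - 4 = -4 + s)
t(A) = A + A**2 (t(A) = A**2 + A = A + A**2)
I(l) = -1/2 (I(l) = 1/(1*(1 + 1) + (-4 + 0)) = 1/(1*2 - 4) = 1/(2 - 4) = 1/(-2) = -1/2)
(((-15 + 7)*(-8 + 28) + 4) + 25)*I(-15) = (((-15 + 7)*(-8 + 28) + 4) + 25)*(-1/2) = ((-8*20 + 4) + 25)*(-1/2) = ((-160 + 4) + 25)*(-1/2) = (-156 + 25)*(-1/2) = -131*(-1/2) = 131/2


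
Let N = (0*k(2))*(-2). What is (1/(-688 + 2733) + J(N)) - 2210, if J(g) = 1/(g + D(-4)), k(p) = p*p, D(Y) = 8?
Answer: -36153547/16360 ≈ -2209.9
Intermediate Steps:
k(p) = p**2
N = 0 (N = (0*2**2)*(-2) = (0*4)*(-2) = 0*(-2) = 0)
J(g) = 1/(8 + g) (J(g) = 1/(g + 8) = 1/(8 + g))
(1/(-688 + 2733) + J(N)) - 2210 = (1/(-688 + 2733) + 1/(8 + 0)) - 2210 = (1/2045 + 1/8) - 2210 = 2053/16360 - 2210 = -36153547/16360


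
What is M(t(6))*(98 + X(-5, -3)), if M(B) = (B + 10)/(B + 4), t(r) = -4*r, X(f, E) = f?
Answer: 651/10 ≈ 65.100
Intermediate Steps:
M(B) = (10 + B)/(4 + B)
M(t(6))*(98 + X(-5, -3)) = ((10 - 4*6)/(4 - 4*6))*(98 - 5) = ((10 - 24)/(4 - 24))*93 = (-14/(-20))*93 = -1/20*(-14)*93 = (7/10)*93 = 651/10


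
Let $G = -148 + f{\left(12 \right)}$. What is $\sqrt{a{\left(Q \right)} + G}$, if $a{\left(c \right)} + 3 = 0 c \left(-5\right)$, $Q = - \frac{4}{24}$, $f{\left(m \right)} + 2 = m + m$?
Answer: $i \sqrt{129} \approx 11.358 i$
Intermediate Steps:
$f{\left(m \right)} = -2 + 2 m$ ($f{\left(m \right)} = -2 + \left(m + m\right) = -2 + 2 m$)
$G = -126$ ($G = -148 + \left(-2 + 2 \cdot 12\right) = -148 + \left(-2 + 24\right) = -148 + 22 = -126$)
$Q = - \frac{1}{6}$ ($Q = \left(-4\right) \frac{1}{24} = - \frac{1}{6} \approx -0.16667$)
$a{\left(c \right)} = -3$ ($a{\left(c \right)} = -3 + 0 c \left(-5\right) = -3 + 0 \left(-5\right) = -3 + 0 = -3$)
$\sqrt{a{\left(Q \right)} + G} = \sqrt{-3 - 126} = \sqrt{-129} = i \sqrt{129}$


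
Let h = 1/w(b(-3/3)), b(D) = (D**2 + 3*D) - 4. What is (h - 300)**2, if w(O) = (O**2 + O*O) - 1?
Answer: 453647401/5041 ≈ 89992.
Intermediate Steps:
b(D) = -4 + D**2 + 3*D
w(O) = -1 + 2*O**2 (w(O) = (O**2 + O**2) - 1 = 2*O**2 - 1 = -1 + 2*O**2)
h = 1/71 (h = 1/(-1 + 2*(-4 + (-3/3)**2 + 3*(-3/3))**2) = 1/(-1 + 2*(-4 + (-3*1/3)**2 + 3*(-3*1/3))**2) = 1/(-1 + 2*(-4 + (-1)**2 + 3*(-1))**2) = 1/(-1 + 2*(-4 + 1 - 3)**2) = 1/(-1 + 2*(-6)**2) = 1/(-1 + 2*36) = 1/(-1 + 72) = 1/71 ≈ 0.014085)
(h - 300)**2 = (1/71 - 300)**2 = (-21299/71)**2 = 453647401/5041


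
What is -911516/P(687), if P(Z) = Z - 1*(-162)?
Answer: -911516/849 ≈ -1073.6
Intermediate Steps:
P(Z) = 162 + Z (P(Z) = Z + 162 = 162 + Z)
-911516/P(687) = -911516/(162 + 687) = -911516/849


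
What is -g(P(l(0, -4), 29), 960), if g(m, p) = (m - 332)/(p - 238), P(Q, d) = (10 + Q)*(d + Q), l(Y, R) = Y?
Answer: 21/361 ≈ 0.058172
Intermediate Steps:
P(Q, d) = (10 + Q)*(Q + d)
g(m, p) = (-332 + m)/(-238 + p)
-g(P(l(0, -4), 29), 960) = -(-332 + (0**2 + 10*0 + 10*29 + 0*29))/(-238 + 960) = -(-332 + (0 + 0 + 290 + 0))/722 = -(-332 + 290)/722 = -(-42)/722 = -1*(-21/361) = 21/361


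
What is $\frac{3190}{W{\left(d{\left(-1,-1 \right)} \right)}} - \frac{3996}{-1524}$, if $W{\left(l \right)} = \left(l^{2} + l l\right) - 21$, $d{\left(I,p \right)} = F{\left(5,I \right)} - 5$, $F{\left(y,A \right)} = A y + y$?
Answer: $\frac{14303}{127} \approx 112.62$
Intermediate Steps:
$F{\left(y,A \right)} = y + A y$
$d{\left(I,p \right)} = 5 I$ ($d{\left(I,p \right)} = 5 \left(1 + I\right) - 5 = \left(5 + 5 I\right) - 5 = 5 I$)
$W{\left(l \right)} = -21 + 2 l^{2}$ ($W{\left(l \right)} = \left(l^{2} + l^{2}\right) - 21 = 2 l^{2} - 21 = -21 + 2 l^{2}$)
$\frac{3190}{W{\left(d{\left(-1,-1 \right)} \right)}} - \frac{3996}{-1524} = \frac{3190}{-21 + 2 \left(5 \left(-1\right)\right)^{2}} - \frac{3996}{-1524} = \frac{3190}{-21 + 2 \left(-5\right)^{2}} - - \frac{333}{127} = \frac{3190}{-21 + 2 \cdot 25} + \frac{333}{127} = \frac{3190}{-21 + 50} + \frac{333}{127} = \frac{3190}{29} + \frac{333}{127} = 3190 \cdot \frac{1}{29} + \frac{333}{127} = 110 + \frac{333}{127} = \frac{14303}{127}$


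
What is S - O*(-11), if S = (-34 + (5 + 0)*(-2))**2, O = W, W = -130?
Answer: 506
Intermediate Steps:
O = -130
S = 1936 (S = (-34 + 5*(-2))**2 = (-34 - 10)**2 = (-44)**2 = 1936)
S - O*(-11) = 1936 - (-130)*(-11) = 1936 - 1*1430 = 1936 - 1430 = 506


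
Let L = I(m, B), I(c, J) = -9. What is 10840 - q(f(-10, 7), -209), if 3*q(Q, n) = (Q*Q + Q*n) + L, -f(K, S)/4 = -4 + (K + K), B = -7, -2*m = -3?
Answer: 14459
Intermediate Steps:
m = 3/2 (m = -1/2*(-3) = 3/2 ≈ 1.5000)
L = -9
f(K, S) = 16 - 8*K (f(K, S) = -4*(-4 + (K + K)) = -4*(-4 + 2*K) = 16 - 8*K)
q(Q, n) = -3 + Q**2/3 + Q*n/3 (q(Q, n) = ((Q*Q + Q*n) - 9)/3 = ((Q**2 + Q*n) - 9)/3 = (-9 + Q**2 + Q*n)/3 = -3 + Q**2/3 + Q*n/3)
10840 - q(f(-10, 7), -209) = 10840 - (-3 + (16 - 8*(-10))**2/3 + (1/3)*(16 - 8*(-10))*(-209)) = 10840 - (-3 + (16 + 80)**2/3 + (1/3)*(16 + 80)*(-209)) = 10840 - (-3 + (1/3)*96**2 + (1/3)*96*(-209)) = 10840 - (-3 + (1/3)*9216 - 6688) = 10840 - (-3 + 3072 - 6688) = 10840 - 1*(-3619) = 10840 + 3619 = 14459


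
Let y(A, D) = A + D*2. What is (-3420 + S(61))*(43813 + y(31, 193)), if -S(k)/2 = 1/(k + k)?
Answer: -9227306830/61 ≈ -1.5127e+8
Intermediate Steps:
y(A, D) = A + 2*D
S(k) = -1/k (S(k) = -2/(k + k) = -2*1/(2*k) = -1/k)
(-3420 + S(61))*(43813 + y(31, 193)) = (-3420 - 1/61)*(43813 + (31 + 2*193)) = (-3420 - 1*1/61)*(43813 + (31 + 386)) = (-3420 - 1/61)*(43813 + 417) = -208621/61*44230 = -9227306830/61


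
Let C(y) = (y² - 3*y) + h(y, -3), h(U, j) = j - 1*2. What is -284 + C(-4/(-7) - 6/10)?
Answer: -353919/1225 ≈ -288.91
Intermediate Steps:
h(U, j) = -2 + j (h(U, j) = j - 2 = -2 + j)
C(y) = -5 + y² - 3*y (C(y) = (y² - 3*y) + (-2 - 3) = (y² - 3*y) - 5 = -5 + y² - 3*y)
-284 + C(-4/(-7) - 6/10) = -284 + (-5 + (-4/(-7) - 6/10)² - 3*(-4/(-7) - 6/10)) = -284 + (-5 + (-4*(-⅐) - 6*⅒)² - 3*(-4*(-⅐) - 6*⅒)) = -284 + (-5 + (4/7 - ⅗)² - 3*(4/7 - ⅗)) = -284 + (-5 + (-1/35)² - 3*(-1/35)) = -284 + (-5 + 1/1225 + 3/35) = -284 - 6019/1225 = -353919/1225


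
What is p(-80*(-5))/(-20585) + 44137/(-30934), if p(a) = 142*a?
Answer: -533122269/127355278 ≈ -4.1861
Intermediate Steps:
p(-80*(-5))/(-20585) + 44137/(-30934) = (142*(-80*(-5)))/(-20585) + 44137/(-30934) = (142*400)*(-1/20585) + 44137*(-1/30934) = 56800*(-1/20585) - 44137/30934 = -11360/4117 - 44137/30934 = -533122269/127355278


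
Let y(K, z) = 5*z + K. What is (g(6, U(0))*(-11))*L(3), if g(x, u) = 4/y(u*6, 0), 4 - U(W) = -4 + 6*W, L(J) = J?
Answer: -11/4 ≈ -2.7500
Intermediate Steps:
y(K, z) = K + 5*z
U(W) = 8 - 6*W (U(W) = 4 - (-4 + 6*W) = 4 + (4 - 6*W) = 8 - 6*W)
g(x, u) = 2/(3*u) (g(x, u) = 4/(u*6 + 5*0) = 4/(6*u + 0) = 4/((6*u)) = 4*(1/(6*u)) = 2/(3*u))
(g(6, U(0))*(-11))*L(3) = ((2/(3*(8 - 6*0)))*(-11))*3 = ((2/(3*(8 + 0)))*(-11))*3 = (((⅔)/8)*(-11))*3 = (((⅔)*(⅛))*(-11))*3 = ((1/12)*(-11))*3 = -11/12*3 = -11/4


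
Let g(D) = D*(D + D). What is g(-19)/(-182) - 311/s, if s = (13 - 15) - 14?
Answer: 22525/1456 ≈ 15.470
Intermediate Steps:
s = -16 (s = -2 - 14 = -16)
g(D) = 2*D² (g(D) = D*(2*D) = 2*D²)
g(-19)/(-182) - 311/s = (2*(-19)²)/(-182) - 311/(-16) = (2*361)*(-1/182) - 311*(-1/16) = 722*(-1/182) + 311/16 = -361/91 + 311/16 = 22525/1456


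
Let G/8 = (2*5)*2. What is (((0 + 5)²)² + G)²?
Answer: 616225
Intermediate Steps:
G = 160 (G = 8*((2*5)*2) = 8*(10*2) = 8*20 = 160)
(((0 + 5)²)² + G)² = (((0 + 5)²)² + 160)² = ((5²)² + 160)² = (25² + 160)² = (625 + 160)² = 785² = 616225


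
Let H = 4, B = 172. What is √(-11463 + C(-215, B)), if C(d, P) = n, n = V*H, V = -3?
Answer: 15*I*√51 ≈ 107.12*I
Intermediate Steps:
n = -12 (n = -3*4 = -12)
C(d, P) = -12
√(-11463 + C(-215, B)) = √(-11463 - 12) = √(-11475) = 15*I*√51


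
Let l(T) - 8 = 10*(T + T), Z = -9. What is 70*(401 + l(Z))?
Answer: 16030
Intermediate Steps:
l(T) = 8 + 20*T (l(T) = 8 + 10*(T + T) = 8 + 10*(2*T) = 8 + 20*T)
70*(401 + l(Z)) = 70*(401 + (8 + 20*(-9))) = 70*(401 + (8 - 180)) = 70*(401 - 172) = 70*229 = 16030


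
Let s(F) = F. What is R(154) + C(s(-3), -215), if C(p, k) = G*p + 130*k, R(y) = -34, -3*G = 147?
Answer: -27837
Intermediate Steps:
G = -49 (G = -⅓*147 = -49)
C(p, k) = -49*p + 130*k
R(154) + C(s(-3), -215) = -34 + (-49*(-3) + 130*(-215)) = -34 + (147 - 27950) = -34 - 27803 = -27837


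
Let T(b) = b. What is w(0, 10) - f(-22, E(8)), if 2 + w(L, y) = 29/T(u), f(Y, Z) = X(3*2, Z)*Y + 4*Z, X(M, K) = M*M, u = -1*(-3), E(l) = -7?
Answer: 2483/3 ≈ 827.67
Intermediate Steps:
u = 3
X(M, K) = M**2
f(Y, Z) = 4*Z + 36*Y (f(Y, Z) = (3*2)**2*Y + 4*Z = 6**2*Y + 4*Z = 36*Y + 4*Z = 4*Z + 36*Y)
w(L, y) = 23/3 (w(L, y) = -2 + 29/3 = 23/3)
w(0, 10) - f(-22, E(8)) = 23/3 - (4*(-7) + 36*(-22)) = 23/3 - (-28 - 792) = 23/3 - 1*(-820) = 23/3 + 820 = 2483/3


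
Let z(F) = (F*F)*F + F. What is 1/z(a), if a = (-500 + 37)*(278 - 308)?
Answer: 1/2679826882890 ≈ 3.7316e-13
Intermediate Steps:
a = 13890 (a = -463*(-30) = 13890)
z(F) = F + F³ (z(F) = F²*F + F = F³ + F = F + F³)
1/z(a) = 1/(13890 + 13890³) = 1/(13890 + 2679826869000) = 1/2679826882890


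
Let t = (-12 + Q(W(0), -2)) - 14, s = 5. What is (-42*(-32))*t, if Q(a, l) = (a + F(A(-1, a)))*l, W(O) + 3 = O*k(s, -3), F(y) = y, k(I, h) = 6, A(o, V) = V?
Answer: -18816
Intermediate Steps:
W(O) = -3 + 6*O (W(O) = -3 + O*6 = -3 + 6*O)
Q(a, l) = 2*a*l (Q(a, l) = (a + a)*l = (2*a)*l = 2*a*l)
t = -14 (t = (-12 + 2*(-3 + 6*0)*(-2)) - 14 = (-12 + 2*(-3 + 0)*(-2)) - 14 = (-12 + 2*(-3)*(-2)) - 14 = (-12 + 12) - 14 = 0 - 14 = -14)
(-42*(-32))*t = -42*(-32)*(-14) = 1344*(-14) = -18816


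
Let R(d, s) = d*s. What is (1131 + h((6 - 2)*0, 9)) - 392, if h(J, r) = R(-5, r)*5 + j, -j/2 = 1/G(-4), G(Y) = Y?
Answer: 1029/2 ≈ 514.50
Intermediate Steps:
j = 1/2 (j = -2/(-4) = -2*(-1/4) = 1/2 ≈ 0.50000)
h(J, r) = 1/2 - 25*r (h(J, r) = -5*r*5 + 1/2 = -25*r + 1/2 = 1/2 - 25*r)
(1131 + h((6 - 2)*0, 9)) - 392 = (1131 + (1/2 - 25*9)) - 392 = (1131 + (1/2 - 225)) - 392 = (1131 - 449/2) - 392 = 1813/2 - 392 = 1029/2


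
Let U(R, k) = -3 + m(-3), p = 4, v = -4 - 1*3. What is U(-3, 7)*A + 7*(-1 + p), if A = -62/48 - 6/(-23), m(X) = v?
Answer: 8641/276 ≈ 31.308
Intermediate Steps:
v = -7 (v = -4 - 3 = -7)
m(X) = -7
A = -569/552 (A = -62*1/48 - 6*(-1/23) = -31/24 + 6/23 = -569/552 ≈ -1.0308)
U(R, k) = -10 (U(R, k) = -3 - 7 = -10)
U(-3, 7)*A + 7*(-1 + p) = -10*(-569/552) + 7*(-1 + 4) = 2845/276 + 7*3 = 2845/276 + 21 = 8641/276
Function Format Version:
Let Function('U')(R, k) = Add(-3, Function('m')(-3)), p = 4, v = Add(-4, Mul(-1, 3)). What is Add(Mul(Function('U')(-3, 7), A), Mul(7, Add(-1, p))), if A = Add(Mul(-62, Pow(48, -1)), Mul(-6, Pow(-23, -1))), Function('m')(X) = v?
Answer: Rational(8641, 276) ≈ 31.308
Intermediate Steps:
v = -7 (v = Add(-4, -3) = -7)
Function('m')(X) = -7
A = Rational(-569, 552) (A = Add(Mul(-62, Rational(1, 48)), Mul(-6, Rational(-1, 23))) = Add(Rational(-31, 24), Rational(6, 23)) = Rational(-569, 552) ≈ -1.0308)
Function('U')(R, k) = -10 (Function('U')(R, k) = Add(-3, -7) = -10)
Add(Mul(Function('U')(-3, 7), A), Mul(7, Add(-1, p))) = Add(Mul(-10, Rational(-569, 552)), Mul(7, Add(-1, 4))) = Add(Rational(2845, 276), Mul(7, 3)) = Add(Rational(2845, 276), 21) = Rational(8641, 276)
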